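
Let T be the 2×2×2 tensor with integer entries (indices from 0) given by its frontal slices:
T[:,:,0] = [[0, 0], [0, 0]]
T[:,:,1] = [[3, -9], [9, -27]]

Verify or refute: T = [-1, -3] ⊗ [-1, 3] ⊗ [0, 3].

Reconstruct entrywise from the claimed factors. For example, T[1,0,0] = 0 and Σₗ aₗ[1]bₗ[0]cₗ[0] = (-3)·(-1)·(0) = 0; checking all 8 entries, every one matches. The claim holds.

Yes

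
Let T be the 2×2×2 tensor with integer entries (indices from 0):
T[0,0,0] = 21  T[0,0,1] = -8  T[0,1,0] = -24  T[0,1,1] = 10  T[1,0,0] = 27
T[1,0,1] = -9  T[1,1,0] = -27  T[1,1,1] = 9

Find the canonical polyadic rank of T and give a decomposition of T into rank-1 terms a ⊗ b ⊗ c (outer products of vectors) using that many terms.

Lower bound: the mode-1 unfolding of T (rows indexed by i, columns by (j,k) = (0,0), (0,1), (1,0), (1,1)) is [[21, -8, -24, 10], [27, -9, -27, 9]].
There the 2×2 minor on rows i ∈ {0, 1}, columns (j,k) ∈ {(0,0), (0,1)} is det [[21, -8], [27, -9]] = 27 ≠ 0, so this unfolding has rank ≥ 2; CP rank is at least every unfolding rank, so rank(T) ≥ 2. (Unfolding ranks only ever bound the CP rank from below — rank(T) can be strictly larger than all of them — so the matching upper bound has to come from an explicit 2-term decomposition.)
Upper bound — finding two terms. Write S_k = T[:,:,k] for the frontal slices: S₀ = [[21, -24], [27, -27]], S₁ = [[-8, 10], [-9, 9]].
If T = a₁ ⊗ b₁ ⊗ c₁ + a₂ ⊗ b₂ ⊗ c₂ then each S_k = c₁[k]·a₁b₁ᵀ + c₂[k]·a₂b₂ᵀ. S₀ and S₁ are linearly independent, so a₁b₁ᵀ and a₂b₂ᵀ must span the same plane of matrices: they are the rank-1 matrices of the form x·S₀ + y·S₁.
det(x·S₀ + y·S₁) is 81·x² − 81·xy + 18·y² = 9·(3·x − 2·y)(3·x − y), vanishing at (x:y) = (2:3) and (1:3).
M₁ = 2·S₀ + 3·S₁ = [[18, -18], [27, -27]] = 9·[2, 3][1, -1]ᵀ and M₂ = S₀ + 3·S₁ = [[-3, 6], [0, 0]] = (-3)·[1, 0][1, -2]ᵀ, so take a₁ = [2, 3], b₁ = [1, -1], a₂ = [1, 0], b₂ = [1, -2].
Each slice is an integer combination of E₁ = a₁b₁ᵀ and E₂ = a₂b₂ᵀ: S₀ = 9·E₁ + 3·E₂, S₁ = −3·E₁ − 2·E₂; reading off coefficients, c₁ = [9, -3] and c₂ = [3, -2].
Hence T = [2, 3] ⊗ [1, -1] ⊗ [9, -3] + [1, 0] ⊗ [1, -2] ⊗ [3, -2], so rank(T) ≤ 2.
These bounds meet, so rank(T) = 2.
Check entry T[0,1,0] = -24: (2)·(-1)·(9) + (1)·(-2)·(3) = -24.

rank(T) = 2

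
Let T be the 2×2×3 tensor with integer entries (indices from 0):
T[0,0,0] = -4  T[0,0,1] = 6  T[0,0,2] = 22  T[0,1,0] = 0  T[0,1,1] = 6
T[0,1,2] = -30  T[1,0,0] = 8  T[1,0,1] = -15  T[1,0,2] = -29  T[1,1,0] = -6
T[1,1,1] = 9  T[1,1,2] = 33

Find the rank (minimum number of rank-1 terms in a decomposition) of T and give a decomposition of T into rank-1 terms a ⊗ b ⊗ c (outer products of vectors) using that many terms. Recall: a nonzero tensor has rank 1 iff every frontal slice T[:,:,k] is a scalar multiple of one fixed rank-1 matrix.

rank(T) = 2

Lower bound: the mode-1 unfolding of T (rows indexed by i, columns by (j,k) = (0,0), (0,1), (0,2), (1,0), (1,1), (1,2)) is [[-4, 6, 22, 0, 6, -30], [8, -15, -29, -6, 9, 33]].
There the 2×2 minor on rows i ∈ {0, 1}, columns (j,k) ∈ {(0,0), (0,1)} is det [[-4, 6], [8, -15]] = 12 ≠ 0, so this unfolding has rank ≥ 2; CP rank is at least every unfolding rank, so rank(T) ≥ 2. (Flattening ranks never certify an upper bound on CP rank; for that we must actually write T with 2 rank-1 terms.)
Upper bound — finding two terms. Write S_k = T[:,:,k] for the frontal slices: S₀ = [[-4, 0], [8, -6]], S₁ = [[6, 6], [-15, 9]], S₂ = [[22, -30], [-29, 33]].
If T = a₁ ⊗ b₁ ⊗ c₁ + a₂ ⊗ b₂ ⊗ c₂ then each S_k = c₁[k]·a₁b₁ᵀ + c₂[k]·a₂b₂ᵀ. S₀ and S₁ are linearly independent, so a₁b₁ᵀ and a₂b₂ᵀ must span the same plane of matrices: they are the rank-1 matrices of the form x·S₀ + y·S₁.
det(x·S₀ + y·S₁) is 24·x² − 120·xy + 144·y² = 24·(x − 3·y)(x − 2·y), vanishing at (x:y) = (3:1) and (2:1).
M₁ = 3·S₀ + S₁ = [[-6, 6], [9, -9]] = (-3)·[2, -3][1, -1]ᵀ and M₂ = 2·S₀ + S₁ = [[-2, 6], [1, -3]] = −[2, -1][1, -3]ᵀ, so take a₁ = [2, -3], b₁ = [1, -1], a₂ = [2, -1], b₂ = [1, -3].
Each slice is an integer combination of E₁ = a₁b₁ᵀ and E₂ = a₂b₂ᵀ: S₀ = −3·E₁ + E₂, S₁ = 6·E₁ − 3·E₂, S₂ = 9·E₁ + 2·E₂; reading off coefficients, c₁ = [-3, 6, 9] and c₂ = [1, -3, 2].
Hence T = [2, -3] ⊗ [1, -1] ⊗ [-3, 6, 9] + [2, -1] ⊗ [1, -3] ⊗ [1, -3, 2], so rank(T) ≤ 2.
These bounds meet, so rank(T) = 2.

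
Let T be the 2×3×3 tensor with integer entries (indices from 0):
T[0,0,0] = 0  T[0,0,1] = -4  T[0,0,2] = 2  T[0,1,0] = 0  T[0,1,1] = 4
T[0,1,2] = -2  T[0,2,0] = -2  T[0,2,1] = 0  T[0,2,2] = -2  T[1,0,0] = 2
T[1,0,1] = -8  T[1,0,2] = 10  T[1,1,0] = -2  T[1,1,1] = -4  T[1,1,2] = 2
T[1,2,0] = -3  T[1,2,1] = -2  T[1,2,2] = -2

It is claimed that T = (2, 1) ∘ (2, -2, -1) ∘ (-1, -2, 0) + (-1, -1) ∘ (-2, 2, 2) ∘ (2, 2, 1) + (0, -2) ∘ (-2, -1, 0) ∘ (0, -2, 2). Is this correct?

Yes

Reconstruct entrywise from the claimed factors. For example, T[1,2,2] = -2 and Σₗ aₗ[1]bₗ[2]cₗ[2] = (1)·(-1)·(0) + (-1)·(2)·(1) + (-2)·(0)·(2) = -2; checking all 18 entries, every one matches. The claim holds.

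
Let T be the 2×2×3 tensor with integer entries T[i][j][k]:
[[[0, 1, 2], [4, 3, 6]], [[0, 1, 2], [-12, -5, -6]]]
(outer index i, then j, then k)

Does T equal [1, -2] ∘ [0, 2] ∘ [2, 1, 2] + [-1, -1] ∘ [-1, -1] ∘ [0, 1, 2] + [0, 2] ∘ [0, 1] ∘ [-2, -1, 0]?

Yes

Reconstruct entrywise from the claimed factors. For example, T[0,0,2] = 2 and Σₗ aₗ[0]bₗ[0]cₗ[2] = (1)·(0)·(2) + (-1)·(-1)·(2) + (0)·(0)·(0) = 2; checking all 12 entries, every one matches. The claim holds.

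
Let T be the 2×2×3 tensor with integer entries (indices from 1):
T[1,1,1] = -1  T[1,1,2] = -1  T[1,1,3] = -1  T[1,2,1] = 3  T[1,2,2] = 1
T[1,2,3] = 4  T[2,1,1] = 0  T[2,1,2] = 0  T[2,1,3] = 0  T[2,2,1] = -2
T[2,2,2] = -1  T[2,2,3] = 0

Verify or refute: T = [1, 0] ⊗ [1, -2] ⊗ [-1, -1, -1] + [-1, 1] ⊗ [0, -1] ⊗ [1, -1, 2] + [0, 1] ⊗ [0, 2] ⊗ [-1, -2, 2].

No

Reconstruct entry (2,2,1) from the claimed factors: Σₗ aₗ[2]bₗ[2]cₗ[1] = (0)·(-2)·(-1) + (1)·(-1)·(1) + (1)·(2)·(-1) = -3, but T[2,2,1] = -2. The claim is false.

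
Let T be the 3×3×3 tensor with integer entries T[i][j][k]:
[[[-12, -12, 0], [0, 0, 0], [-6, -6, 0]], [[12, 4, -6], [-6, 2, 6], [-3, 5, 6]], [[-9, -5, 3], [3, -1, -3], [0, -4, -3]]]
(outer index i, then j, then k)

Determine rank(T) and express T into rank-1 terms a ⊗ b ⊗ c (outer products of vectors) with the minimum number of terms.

rank(T) = 2

Lower bound: the mode-3 unfolding of T (rows indexed by k, columns by (i,j) = (0,0), (0,1), (0,2), (1,0), (1,1), (1,2), (2,0), (2,1), (2,2)) is [[-12, 0, -6, 12, -6, -3, -9, 3, 0], [-12, 0, -6, 4, 2, 5, -5, -1, -4], [0, 0, 0, -6, 6, 6, 3, -3, -3]].
There the 2×2 minor on rows k ∈ {0, 1}, columns (i,j) ∈ {(0,0), (1,0)} is det [[-12, 12], [-12, 4]] = 96 ≠ 0, so this unfolding has rank ≥ 2; CP rank is at least every unfolding rank, so rank(T) ≥ 2. (Flattening ranks never certify an upper bound on CP rank; for that we must actually write T with 2 rank-1 terms.)
Upper bound — finding two terms. Write S_k = T[:,:,k] for the frontal slices: S₀ = [[-12, 0, -6], [12, -6, -3], [-9, 3, 0]], S₁ = [[-12, 0, -6], [4, 2, 5], [-5, -1, -4]], S₂ = [[0, 0, 0], [-6, 6, 6], [3, -3, -3]].
If T = a₁ ⊗ b₁ ⊗ c₁ + a₂ ⊗ b₂ ⊗ c₂ then each S_k = c₁[k]·a₁b₁ᵀ + c₂[k]·a₂b₂ᵀ. S₀ and S₁ are linearly independent, so a₁b₁ᵀ and a₂b₂ᵀ must span the same plane of matrices: they are the rank-1 matrices of the form x·S₀ + y·S₁.
The 2×2 minor of x·S₀ + y·S₁ on rows {0,1}, columns {0,1} is 72·x² + 48·xy − 24·y² = 24·(3·x − y)(x + y), vanishing at (x:y) = (1:3) and (1:-1).
M₁ = S₀ + 3·S₁ = [[-48, 0, -24], [24, 0, 12], [-24, 0, -12]] = (-12)·(2, -1, 1)(2, 0, 1)ᵀ and M₂ = S₀ − S₁ = [[0, 0, 0], [8, -8, -8], [-4, 4, 4]] = 4·(0, 2, -1)(1, -1, -1)ᵀ, so take a₁ = (2, -1, 1), b₁ = (2, 0, 1), a₂ = (0, 2, -1), b₂ = (1, -1, -1).
Each slice is an integer combination of E₁ = a₁b₁ᵀ and E₂ = a₂b₂ᵀ: S₀ = −3·E₁ + 3·E₂, S₁ = −3·E₁ − E₂, S₂ = −3·E₂; reading off coefficients, c₁ = (-3, -3, 0) and c₂ = (3, -1, -3).
Hence T = (2, -1, 1) ⊗ (2, 0, 1) ⊗ (-3, -3, 0) + (0, 2, -1) ⊗ (1, -1, -1) ⊗ (3, -1, -3), so rank(T) ≤ 2.
These bounds meet, so rank(T) = 2.
Check entry T[1,0,0] = 12: (-1)·(2)·(-3) + (2)·(1)·(3) = 12.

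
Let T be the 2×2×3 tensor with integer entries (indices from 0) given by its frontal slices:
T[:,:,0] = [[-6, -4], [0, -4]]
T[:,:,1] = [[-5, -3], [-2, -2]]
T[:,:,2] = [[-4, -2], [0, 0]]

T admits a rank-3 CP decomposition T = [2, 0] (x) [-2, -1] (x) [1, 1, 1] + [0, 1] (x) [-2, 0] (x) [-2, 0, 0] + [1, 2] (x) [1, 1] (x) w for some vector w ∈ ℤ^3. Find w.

Subtract the known terms from T to get the rank-1 residual R = [1, 2] (x) [1, 1] (x) w, so R[i,j,k] = a[i]·b[j]·w[k]. Pick indices with nonzero a[0]·b[0] = (1)·(1) = 1. Only the fibre through (0,0,·) is needed: R[0,0,:] = T[0,0,:] − Σₗ aₗ[0]bₗ[0]cₗ = [-6, -5, -4] − (2)·(-2)·[1, 1, 1] − (0)·(-2)·[-2, 0, 0] = [-2, -1, 0]. Then w[k] = R[0,0,k] / 1 for each k, giving w = [-2, -1, 0] / 1 = [-2, -1, 0].

w = [-2, -1, 0]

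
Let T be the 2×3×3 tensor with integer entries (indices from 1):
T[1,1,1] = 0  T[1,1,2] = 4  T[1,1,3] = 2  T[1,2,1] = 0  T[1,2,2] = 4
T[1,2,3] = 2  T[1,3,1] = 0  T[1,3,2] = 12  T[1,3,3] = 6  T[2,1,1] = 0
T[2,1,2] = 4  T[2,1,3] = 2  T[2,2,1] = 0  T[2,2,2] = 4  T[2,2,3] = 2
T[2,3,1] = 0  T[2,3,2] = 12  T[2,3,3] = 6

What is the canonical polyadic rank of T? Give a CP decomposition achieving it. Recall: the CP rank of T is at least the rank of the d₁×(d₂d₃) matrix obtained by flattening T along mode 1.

rank(T) = 1

Lower bound: T ≠ 0 (e.g. T[1,1,2] = 4), so rank(T) ≥ 1.
Upper bound: if T = a ⊗ b ⊗ c then every fibre of T is a multiple of the corresponding factor, so read the factors off the fibres through the nonzero entry T[1,1,2] = 4.
The mode-1 fibre T[:,1,2] = [4, 4] gives a = [1, 1] (primitive direction); the mode-2 fibre T[1,:,2] = [4, 4, 12] gives b = [1, 1, 3]; then c[k] = T[1,1,k] / (a[1]·b[1]) = [0, 4, 2] / 1 = [0, 4, 2].
Expanding [1, 1] ⊗ [1, 1, 3] ⊗ [0, 4, 2] reproduces all 18 entries of T, so T = [1, 1] ⊗ [1, 1, 3] ⊗ [0, 4, 2] and rank(T) ≤ 1.
These bounds meet, so rank(T) = 1.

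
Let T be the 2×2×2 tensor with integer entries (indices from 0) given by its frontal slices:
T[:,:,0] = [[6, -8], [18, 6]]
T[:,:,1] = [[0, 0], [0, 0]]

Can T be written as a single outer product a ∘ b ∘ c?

The mode-1 unfolding of T (rows indexed by i, columns by (j,k) = (0,0), (0,1), (1,0), (1,1)) is [[6, 0, -8, 0], [18, 0, 6, 0]].
There the 2×2 minor on rows i ∈ {0, 1}, columns (j,k) ∈ {(0,0), (1,0)} is det [[6, -8], [18, 6]] = 180 ≠ 0, so this unfolding has rank ≥ 2; CP rank is at least every unfolding rank, so rank(T) ≥ 2.
In particular rank(T) ≥ 2 > 1, so T is not rank-1.

No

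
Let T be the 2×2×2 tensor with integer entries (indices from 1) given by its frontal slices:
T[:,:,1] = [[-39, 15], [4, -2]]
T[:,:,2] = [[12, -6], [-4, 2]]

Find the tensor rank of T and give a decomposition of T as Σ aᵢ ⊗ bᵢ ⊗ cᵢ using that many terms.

rank(T) = 2

Lower bound: the mode-1 unfolding of T (rows indexed by i, columns by (j,k) = (1,1), (1,2), (2,1), (2,2)) is [[-39, 12, 15, -6], [4, -4, -2, 2]].
There the 2×2 minor on rows i ∈ {1, 2}, columns (j,k) ∈ {(1,1), (1,2)} is det [[-39, 12], [4, -4]] = 108 ≠ 0, so this unfolding has rank ≥ 2; CP rank is at least every unfolding rank, so rank(T) ≥ 2. (Flattening ranks never certify an upper bound on CP rank; for that we must actually write T with 2 rank-1 terms.)
Upper bound — finding two terms. Write S_k = T[:,:,k] for the frontal slices: S₁ = [[-39, 15], [4, -2]], S₂ = [[12, -6], [-4, 2]].
If T = a₁ ⊗ b₁ ⊗ c₁ + a₂ ⊗ b₂ ⊗ c₂ then each S_k = c₁[k]·a₁b₁ᵀ + c₂[k]·a₂b₂ᵀ. S₁ and S₂ are linearly independent, so a₁b₁ᵀ and a₂b₂ᵀ must span the same plane of matrices: they are the rank-1 matrices of the form x·S₁ + y·S₂.
det(x·S₁ + y·S₂) is 18·x² − 18·xy = 18·(x − y)(x), vanishing at (x:y) = (1:1) and (0:1).
M₁ = S₁ + S₂ = [[-27, 9], [0, 0]] = (-9)·(1, 0)(3, -1)ᵀ and M₂ = S₂ = [[12, -6], [-4, 2]] = 2·(3, -1)(2, -1)ᵀ, so take a₁ = (1, 0), b₁ = (3, -1), a₂ = (3, -1), b₂ = (2, -1).
Each slice is an integer combination of E₁ = a₁b₁ᵀ and E₂ = a₂b₂ᵀ: S₁ = −9·E₁ − 2·E₂, S₂ = 2·E₂; reading off coefficients, c₁ = (-9, 0) and c₂ = (-2, 2).
Hence T = (1, 0) ⊗ (3, -1) ⊗ (-9, 0) + (3, -1) ⊗ (2, -1) ⊗ (-2, 2), so rank(T) ≤ 2.
These bounds meet, so rank(T) = 2.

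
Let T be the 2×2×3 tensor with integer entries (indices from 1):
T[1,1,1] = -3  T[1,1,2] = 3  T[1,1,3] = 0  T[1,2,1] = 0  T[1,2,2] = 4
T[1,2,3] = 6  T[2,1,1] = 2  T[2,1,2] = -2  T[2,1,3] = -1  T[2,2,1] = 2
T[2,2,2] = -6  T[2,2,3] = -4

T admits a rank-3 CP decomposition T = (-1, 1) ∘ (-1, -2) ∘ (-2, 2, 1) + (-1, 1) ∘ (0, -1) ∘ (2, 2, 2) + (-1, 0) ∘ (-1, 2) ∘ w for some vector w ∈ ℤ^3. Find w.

Subtract the known terms from T to get the rank-1 residual R = (-1, 0) ∘ (-1, 2) ∘ w, so R[i,j,k] = a[i]·b[j]·w[k]. Pick indices with nonzero a[1]·b[1] = (-1)·(-1) = 1. Only the fibre through (1,1,·) is needed: R[1,1,:] = T[1,1,:] − Σₗ aₗ[1]bₗ[1]cₗ = [-3, 3, 0] − (-1)·(-1)·(-2, 2, 1) − (-1)·(0)·(2, 2, 2) = [-1, 1, -1]. Then w[k] = R[1,1,k] / 1 for each k, giving w = [-1, 1, -1] / 1 = (-1, 1, -1).

w = (-1, 1, -1)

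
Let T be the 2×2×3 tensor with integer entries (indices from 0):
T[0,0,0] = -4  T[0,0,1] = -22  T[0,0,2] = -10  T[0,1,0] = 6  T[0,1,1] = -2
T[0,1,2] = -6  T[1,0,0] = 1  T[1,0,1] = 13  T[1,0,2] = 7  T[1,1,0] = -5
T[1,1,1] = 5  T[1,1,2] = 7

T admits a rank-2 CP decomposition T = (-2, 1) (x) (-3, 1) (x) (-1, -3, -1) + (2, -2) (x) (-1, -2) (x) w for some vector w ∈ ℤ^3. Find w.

Subtract the known terms from T to get the rank-1 residual R = (2, -2) (x) (-1, -2) (x) w, so R[i,j,k] = a[i]·b[j]·w[k]. Pick indices with nonzero a[0]·b[0] = (2)·(-1) = -2. Only the fibre through (0,0,·) is needed: R[0,0,:] = T[0,0,:] − Σₗ aₗ[0]bₗ[0]cₗ = [-4, -22, -10] − (-2)·(-3)·(-1, -3, -1) = [2, -4, -4]. Then w[k] = R[0,0,k] / -2 for each k, giving w = [2, -4, -4] / -2 = (-1, 2, 2).

w = (-1, 2, 2)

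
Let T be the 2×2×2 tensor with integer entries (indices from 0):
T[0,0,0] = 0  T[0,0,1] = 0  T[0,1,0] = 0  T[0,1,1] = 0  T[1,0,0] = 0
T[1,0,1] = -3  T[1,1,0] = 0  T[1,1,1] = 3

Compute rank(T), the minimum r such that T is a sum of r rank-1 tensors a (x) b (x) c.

Lower bound: T ≠ 0 (e.g. T[1,0,1] = -3), so rank(T) ≥ 1.
Upper bound: if T = a (x) b (x) c then every fibre of T is a multiple of the corresponding factor, so read the factors off the fibres through the nonzero entry T[1,0,1] = -3.
The mode-1 fibre T[:,0,1] = [0, -3] gives a = [0, 1] (primitive direction); the mode-2 fibre T[1,:,1] = [-3, 3] gives b = [1, -1]; then c[k] = T[1,0,k] / (a[1]·b[0]) = [0, -3] / 1 = [0, -3].
Expanding [0, 1] (x) [1, -1] (x) [0, -3] reproduces all 8 entries of T, so T = [0, 1] (x) [1, -1] (x) [0, -3] and rank(T) ≤ 1.
These bounds meet, so rank(T) = 1.

1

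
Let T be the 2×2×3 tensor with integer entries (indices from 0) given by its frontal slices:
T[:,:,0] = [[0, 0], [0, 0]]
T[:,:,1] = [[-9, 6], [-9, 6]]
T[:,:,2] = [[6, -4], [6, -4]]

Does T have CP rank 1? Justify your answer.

If T = a ⊗ b ⊗ c then every fibre of T is a multiple of the corresponding factor, so read the factors off the fibres through the nonzero entry T[0,0,1] = -9.
The mode-1 fibre T[:,0,1] = [-9, -9] gives a = [1, 1] (primitive direction); the mode-2 fibre T[0,:,1] = [-9, 6] gives b = [3, -2]; then c[k] = T[0,0,k] / (a[0]·b[0]) = [0, -9, 6] / 3 = [0, -3, 2].
Expanding [1, 1] ⊗ [3, -2] ⊗ [0, -3, 2] reproduces all 12 entries of T, so T = [1, 1] ⊗ [3, -2] ⊗ [0, -3, 2] and rank(T) ≤ 1.
Equivalently every frontal slice T[:,:,k] is c[k] times the rank-1 matrix [1, 1] ⊗ [3, -2]. So T has rank 1 (it is nonzero).

Yes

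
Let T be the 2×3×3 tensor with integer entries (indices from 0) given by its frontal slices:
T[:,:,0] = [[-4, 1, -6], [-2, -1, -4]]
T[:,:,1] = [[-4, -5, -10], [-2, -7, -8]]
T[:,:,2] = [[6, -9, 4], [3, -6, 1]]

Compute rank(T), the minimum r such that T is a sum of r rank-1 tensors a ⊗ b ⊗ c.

2

Lower bound: the mode-3 unfolding of T (rows indexed by k, columns by (i,j) = (0,0), (0,1), (0,2), (1,0), (1,1), (1,2)) is [[-4, 1, -6, -2, -1, -4], [-4, -5, -10, -2, -7, -8], [6, -9, 4, 3, -6, 1]].
There the 2×2 minor on rows k ∈ {0, 1}, columns (i,j) ∈ {(0,0), (0,1)} is det [[-4, 1], [-4, -5]] = 24 ≠ 0, so this unfolding has rank ≥ 2; CP rank is at least every unfolding rank, so rank(T) ≥ 2. (Unfolding ranks only ever bound the CP rank from below — rank(T) can be strictly larger than all of them — so the matching upper bound has to come from an explicit 2-term decomposition.)
Upper bound — finding two terms. Write S_k = T[:,:,k] for the frontal slices: S₀ = [[-4, 1, -6], [-2, -1, -4]], S₁ = [[-4, -5, -10], [-2, -7, -8]], S₂ = [[6, -9, 4], [3, -6, 1]].
If T = a₁ ⊗ b₁ ⊗ c₁ + a₂ ⊗ b₂ ⊗ c₂ then each S_k = c₁[k]·a₁b₁ᵀ + c₂[k]·a₂b₂ᵀ. S₀ and S₁ are linearly independent, so a₁b₁ᵀ and a₂b₂ᵀ must span the same plane of matrices: they are the rank-1 matrices of the form x·S₀ + y·S₁.
The 2×2 minor of x·S₀ + y·S₁ on rows {0,1}, columns {0,1} is 6·x² + 24·xy + 18·y² = 6·(x + 3·y)(x + y), vanishing at (x:y) = (3:-1) and (1:-1).
M₁ = 3·S₀ − S₁ = [[-8, 8, -8], [-4, 4, -4]] = (-4)·[2, 1][1, -1, 1]ᵀ and M₂ = S₀ − S₁ = [[0, 6, 4], [0, 6, 4]] = 2·[1, 1][0, 3, 2]ᵀ, so take a₁ = [2, 1], b₁ = [1, -1, 1], a₂ = [1, 1], b₂ = [0, 3, 2].
Each slice is an integer combination of E₁ = a₁b₁ᵀ and E₂ = a₂b₂ᵀ: S₀ = −2·E₁ − E₂, S₁ = −2·E₁ − 3·E₂, S₂ = 3·E₁ − E₂; reading off coefficients, c₁ = [-2, -2, 3] and c₂ = [-1, -3, -1].
Hence T = [2, 1] ⊗ [1, -1, 1] ⊗ [-2, -2, 3] + [1, 1] ⊗ [0, 3, 2] ⊗ [-1, -3, -1], so rank(T) ≤ 2.
These bounds meet, so rank(T) = 2.
Check entry T[1,1,1] = -7: (1)·(-1)·(-2) + (1)·(3)·(-3) = -7.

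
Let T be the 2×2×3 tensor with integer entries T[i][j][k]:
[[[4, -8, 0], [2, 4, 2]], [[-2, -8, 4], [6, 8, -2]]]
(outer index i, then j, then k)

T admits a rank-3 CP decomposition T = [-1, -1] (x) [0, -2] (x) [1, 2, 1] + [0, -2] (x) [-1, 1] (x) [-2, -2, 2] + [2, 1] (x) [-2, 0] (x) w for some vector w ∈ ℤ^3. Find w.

w = [-1, 2, 0]

Subtract the known terms from T to get the rank-1 residual R = [2, 1] (x) [-2, 0] (x) w, so R[i,j,k] = a[i]·b[j]·w[k]. Pick indices with nonzero a[0]·b[0] = (2)·(-2) = -4. Only the fibre through (0,0,·) is needed: R[0,0,:] = T[0,0,:] − Σₗ aₗ[0]bₗ[0]cₗ = [4, -8, 0] − (-1)·(0)·[1, 2, 1] − (0)·(-1)·[-2, -2, 2] = [4, -8, 0]. Then w[k] = R[0,0,k] / -4 for each k, giving w = [4, -8, 0] / -4 = [-1, 2, 0].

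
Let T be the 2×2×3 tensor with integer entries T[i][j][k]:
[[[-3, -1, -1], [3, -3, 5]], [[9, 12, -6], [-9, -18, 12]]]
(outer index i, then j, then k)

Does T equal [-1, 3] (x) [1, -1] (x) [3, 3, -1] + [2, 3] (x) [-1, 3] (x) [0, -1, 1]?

Yes

Reconstruct entrywise from the claimed factors. For example, T[1,0,2] = -6 and Σₗ aₗ[1]bₗ[0]cₗ[2] = (3)·(1)·(-1) + (3)·(-1)·(1) = -6; checking all 12 entries, every one matches. The claim holds.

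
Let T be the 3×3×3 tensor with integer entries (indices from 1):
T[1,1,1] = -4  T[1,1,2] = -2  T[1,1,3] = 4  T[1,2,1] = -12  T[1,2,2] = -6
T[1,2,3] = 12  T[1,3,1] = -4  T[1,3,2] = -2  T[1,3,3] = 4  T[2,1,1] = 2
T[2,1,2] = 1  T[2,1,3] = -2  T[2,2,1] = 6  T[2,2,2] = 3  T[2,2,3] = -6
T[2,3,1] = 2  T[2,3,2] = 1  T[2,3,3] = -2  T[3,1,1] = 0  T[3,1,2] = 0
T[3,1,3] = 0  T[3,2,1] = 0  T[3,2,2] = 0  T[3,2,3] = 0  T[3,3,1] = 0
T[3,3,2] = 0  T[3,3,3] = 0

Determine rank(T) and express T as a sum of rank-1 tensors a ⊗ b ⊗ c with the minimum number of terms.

rank(T) = 1

Lower bound: T ≠ 0 (e.g. T[1,1,1] = -4), so rank(T) ≥ 1.
Upper bound: the mode-1 fibre T[:,1,1] = [-4, 2, 0] gives a = [2, -1, 0] (primitive direction); the mode-2 fibre T[1,:,1] = [-4, -12, -4] gives b = [1, 3, 1]; then c[k] = T[1,1,k] / (a[1]·b[1]) = [-4, -2, 4] / 2 = [-2, -1, 2].
Expanding [2, -1, 0] ⊗ [1, 3, 1] ⊗ [-2, -1, 2] reproduces all 27 entries of T, so T = [2, -1, 0] ⊗ [1, 3, 1] ⊗ [-2, -1, 2] and rank(T) ≤ 1.
These bounds meet, so rank(T) = 1.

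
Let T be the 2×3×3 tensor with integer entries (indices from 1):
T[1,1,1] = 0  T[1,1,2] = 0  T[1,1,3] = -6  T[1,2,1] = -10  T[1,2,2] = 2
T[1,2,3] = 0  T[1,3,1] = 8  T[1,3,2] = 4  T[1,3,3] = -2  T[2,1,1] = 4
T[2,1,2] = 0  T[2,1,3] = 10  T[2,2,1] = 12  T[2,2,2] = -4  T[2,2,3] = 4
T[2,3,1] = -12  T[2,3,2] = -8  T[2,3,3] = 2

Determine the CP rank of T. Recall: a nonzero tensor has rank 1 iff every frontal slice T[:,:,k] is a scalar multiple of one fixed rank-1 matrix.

Lower bound: the mode-2 unfolding of T (rows indexed by j, columns by (i,k) = (1,1), (1,2), (1,3), (2,1), (2,2), (2,3)) is [[0, 0, -6, 4, 0, 10], [-10, 2, 0, 12, -4, 4], [8, 4, -2, -12, -8, 2]].
There the 3×3 minor on rows j ∈ {1, 2, 3}, columns (i,k) ∈ {(1,1), (1,2), (1,3)} is det [[0, 0, -6], [-10, 2, 0], [8, 4, -2]] = 336 ≠ 0, so this unfolding has rank ≥ 3; CP rank is at least every unfolding rank, so rank(T) ≥ 3. (This is only a lower bound: in general the CP rank may exceed every unfolding rank, so we still need to exhibit 3 rank-1 terms summing to T.)
Upper bound: T is a sum of 3 rank-1 terms, T = (1, -2) ∘ (0, 1, 2) ∘ (0, 2, -2) + (1, -2) ∘ (2, 1, -2) ∘ (-2, 0, -2) + (1, -1) ∘ (1, -2, 1) ∘ (4, 0, -2) (one valid choice — decompositions are not unique — normalised so each a, b is primitive with positive first nonzero entry; check it by expanding all entries), so rank(T) ≤ 3.
These bounds meet, so rank(T) = 3.
Check entry T[1,1,1] = 0: (1)·(0)·(0) + (1)·(2)·(-2) + (1)·(1)·(4) = 0.

3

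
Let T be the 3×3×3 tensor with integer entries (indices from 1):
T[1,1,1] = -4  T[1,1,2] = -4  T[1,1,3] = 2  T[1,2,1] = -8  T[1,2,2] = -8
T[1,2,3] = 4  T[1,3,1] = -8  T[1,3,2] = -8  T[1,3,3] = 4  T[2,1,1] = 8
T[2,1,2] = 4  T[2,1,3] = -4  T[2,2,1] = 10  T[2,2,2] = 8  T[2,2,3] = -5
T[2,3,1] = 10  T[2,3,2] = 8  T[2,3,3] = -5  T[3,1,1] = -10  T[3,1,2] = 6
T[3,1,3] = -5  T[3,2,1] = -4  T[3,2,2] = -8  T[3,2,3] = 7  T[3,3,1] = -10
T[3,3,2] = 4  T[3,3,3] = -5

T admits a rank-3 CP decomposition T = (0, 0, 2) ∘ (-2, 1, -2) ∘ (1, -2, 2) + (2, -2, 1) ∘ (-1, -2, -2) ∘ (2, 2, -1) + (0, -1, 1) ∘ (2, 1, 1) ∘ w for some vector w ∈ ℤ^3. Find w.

Subtract the known terms from T to get the rank-1 residual R = (0, -1, 1) ∘ (2, 1, 1) ∘ w, so R[i,j,k] = a[i]·b[j]·w[k]. Pick indices with nonzero a[2]·b[1] = (-1)·(2) = -2. Only the fibre through (2,1,·) is needed: R[2,1,:] = T[2,1,:] − Σₗ aₗ[2]bₗ[1]cₗ = [8, 4, -4] − (0)·(-2)·(1, -2, 2) − (-2)·(-1)·(2, 2, -1) = [4, 0, -2]. Then w[k] = R[2,1,k] / -2 for each k, giving w = [4, 0, -2] / -2 = (-2, 0, 1).

w = (-2, 0, 1)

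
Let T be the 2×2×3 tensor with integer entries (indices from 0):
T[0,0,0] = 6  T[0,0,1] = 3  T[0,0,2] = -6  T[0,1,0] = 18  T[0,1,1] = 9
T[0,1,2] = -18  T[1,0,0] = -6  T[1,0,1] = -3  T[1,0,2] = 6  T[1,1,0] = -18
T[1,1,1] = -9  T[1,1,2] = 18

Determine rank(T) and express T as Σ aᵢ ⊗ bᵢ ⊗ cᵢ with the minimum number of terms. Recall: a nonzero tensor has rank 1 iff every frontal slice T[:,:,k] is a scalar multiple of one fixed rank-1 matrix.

rank(T) = 1

Lower bound: T ≠ 0 (e.g. T[0,0,0] = 6), so rank(T) ≥ 1.
Upper bound: if T = a ⊗ b ⊗ c then every fibre of T is a multiple of the corresponding factor, so read the factors off the fibres through the nonzero entry T[0,0,0] = 6.
The mode-1 fibre T[:,0,0] = [6, -6] gives a = (1, -1) (primitive direction); the mode-2 fibre T[0,:,0] = [6, 18] gives b = (1, 3); then c[k] = T[0,0,k] / (a[0]·b[0]) = [6, 3, -6] / 1 = (6, 3, -6).
Expanding (1, -1) ⊗ (1, 3) ⊗ (6, 3, -6) reproduces all 12 entries of T, so T = (1, -1) ⊗ (1, 3) ⊗ (6, 3, -6) and rank(T) ≤ 1.
These bounds meet, so rank(T) = 1.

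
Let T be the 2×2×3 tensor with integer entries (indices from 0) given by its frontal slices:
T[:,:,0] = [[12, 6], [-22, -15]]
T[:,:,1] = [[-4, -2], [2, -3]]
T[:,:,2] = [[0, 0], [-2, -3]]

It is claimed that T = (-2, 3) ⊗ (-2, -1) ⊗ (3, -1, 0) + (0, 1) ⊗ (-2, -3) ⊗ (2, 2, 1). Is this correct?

Reconstruct entrywise from the claimed factors. For example, T[0,0,1] = -4 and Σₗ aₗ[0]bₗ[0]cₗ[1] = (-2)·(-2)·(-1) + (0)·(-2)·(2) = -4; checking all 12 entries, every one matches. The claim holds.

Yes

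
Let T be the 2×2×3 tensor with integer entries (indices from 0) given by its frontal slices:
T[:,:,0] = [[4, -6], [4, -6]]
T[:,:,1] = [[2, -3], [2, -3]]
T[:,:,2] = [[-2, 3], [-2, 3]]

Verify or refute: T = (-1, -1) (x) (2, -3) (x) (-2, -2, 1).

No

Reconstruct entry (0,0,1) from the claimed factors: Σₗ aₗ[0]bₗ[0]cₗ[1] = (-1)·(2)·(-2) = 4, but T[0,0,1] = 2. The claim is false.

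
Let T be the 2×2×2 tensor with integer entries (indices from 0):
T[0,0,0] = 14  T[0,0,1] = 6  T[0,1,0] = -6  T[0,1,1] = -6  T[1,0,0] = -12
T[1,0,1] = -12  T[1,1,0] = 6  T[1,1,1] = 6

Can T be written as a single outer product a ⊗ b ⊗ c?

No

The mode-3 unfolding of T (rows indexed by k, columns by (i,j) = (0,0), (0,1), (1,0), (1,1)) is [[14, -6, -12, 6], [6, -6, -12, 6]].
There the 2×2 minor on rows k ∈ {0, 1}, columns (i,j) ∈ {(0,0), (0,1)} is det [[14, -6], [6, -6]] = -48 ≠ 0, so this unfolding has rank ≥ 2; CP rank is at least every unfolding rank, so rank(T) ≥ 2.
In particular rank(T) ≥ 2 > 1, so T is not rank-1.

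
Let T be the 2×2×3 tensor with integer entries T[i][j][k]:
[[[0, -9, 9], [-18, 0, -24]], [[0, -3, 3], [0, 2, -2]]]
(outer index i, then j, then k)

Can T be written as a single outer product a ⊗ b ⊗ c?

The mode-3 unfolding of T (rows indexed by k, columns by (i,j) = (0,0), (0,1), (1,0), (1,1)) is [[0, -18, 0, 0], [-9, 0, -3, 2], [9, -24, 3, -2]].
There the 2×2 minor on rows k ∈ {0, 1}, columns (i,j) ∈ {(0,0), (0,1)} is det [[0, -18], [-9, 0]] = -162 ≠ 0, so this unfolding has rank ≥ 2; CP rank is at least every unfolding rank, so rank(T) ≥ 2.
In particular rank(T) ≥ 2 > 1, so T is not rank-1.

No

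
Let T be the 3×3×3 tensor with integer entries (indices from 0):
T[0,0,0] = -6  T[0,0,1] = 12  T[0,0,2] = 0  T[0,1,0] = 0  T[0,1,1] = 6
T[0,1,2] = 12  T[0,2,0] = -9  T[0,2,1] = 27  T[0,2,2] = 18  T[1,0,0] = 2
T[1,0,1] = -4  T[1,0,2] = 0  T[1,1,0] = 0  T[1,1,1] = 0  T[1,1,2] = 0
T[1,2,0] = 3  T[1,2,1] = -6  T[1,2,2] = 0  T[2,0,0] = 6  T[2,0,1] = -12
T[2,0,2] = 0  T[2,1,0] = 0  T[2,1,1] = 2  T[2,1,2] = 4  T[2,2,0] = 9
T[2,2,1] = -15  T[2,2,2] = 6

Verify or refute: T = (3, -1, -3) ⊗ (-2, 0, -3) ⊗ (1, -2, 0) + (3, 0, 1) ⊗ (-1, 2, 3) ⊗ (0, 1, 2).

No

Reconstruct entry (0,0,1) from the claimed factors: Σₗ aₗ[0]bₗ[0]cₗ[1] = (3)·(-2)·(-2) + (3)·(-1)·(1) = 9, but T[0,0,1] = 12. The claim is false.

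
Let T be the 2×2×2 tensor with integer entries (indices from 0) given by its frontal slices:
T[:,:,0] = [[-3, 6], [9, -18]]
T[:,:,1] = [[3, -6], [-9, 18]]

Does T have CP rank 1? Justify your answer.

Yes

If T = a ⊗ b ⊗ c then every fibre of T is a multiple of the corresponding factor, so read the factors off the fibres through the nonzero entry T[0,0,0] = -3.
The mode-1 fibre T[:,0,0] = [-3, 9] gives a = [1, -3] (primitive direction); the mode-2 fibre T[0,:,0] = [-3, 6] gives b = [1, -2]; then c[k] = T[0,0,k] / (a[0]·b[0]) = [-3, 3] / 1 = [-3, 3].
Expanding [1, -3] ⊗ [1, -2] ⊗ [-3, 3] reproduces all 8 entries of T, so T = [1, -3] ⊗ [1, -2] ⊗ [-3, 3] and rank(T) ≤ 1.
Equivalently every frontal slice T[:,:,k] is c[k] times the rank-1 matrix [1, -3] ⊗ [1, -2]. So T has rank 1 (it is nonzero).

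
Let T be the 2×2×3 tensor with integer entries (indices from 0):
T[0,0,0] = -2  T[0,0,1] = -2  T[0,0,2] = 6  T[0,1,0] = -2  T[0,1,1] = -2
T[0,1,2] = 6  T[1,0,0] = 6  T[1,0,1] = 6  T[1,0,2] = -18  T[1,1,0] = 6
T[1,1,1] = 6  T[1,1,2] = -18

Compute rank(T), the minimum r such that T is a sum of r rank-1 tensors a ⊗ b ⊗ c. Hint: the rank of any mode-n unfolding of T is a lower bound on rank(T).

Lower bound: T ≠ 0 (e.g. T[0,0,0] = -2), so rank(T) ≥ 1.
Upper bound: the mode-1 fibre T[:,0,0] = [-2, 6] gives a = [1, -3] (primitive direction); the mode-2 fibre T[0,:,0] = [-2, -2] gives b = [1, 1]; then c[k] = T[0,0,k] / (a[0]·b[0]) = [-2, -2, 6] / 1 = [-2, -2, 6].
Expanding [1, -3] ⊗ [1, 1] ⊗ [-2, -2, 6] reproduces all 12 entries of T, so T = [1, -3] ⊗ [1, 1] ⊗ [-2, -2, 6] and rank(T) ≤ 1.
These bounds meet, so rank(T) = 1.

1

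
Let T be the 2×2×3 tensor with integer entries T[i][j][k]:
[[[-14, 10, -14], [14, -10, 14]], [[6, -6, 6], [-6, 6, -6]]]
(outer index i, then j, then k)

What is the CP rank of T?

2

Lower bound: the mode-1 unfolding of T (rows indexed by i, columns by (j,k) = (0,0), (0,1), (0,2), (1,0), (1,1), (1,2)) is [[-14, 10, -14, 14, -10, 14], [6, -6, 6, -6, 6, -6]].
There the 2×2 minor on rows i ∈ {0, 1}, columns (j,k) ∈ {(0,0), (0,1)} is det [[-14, 10], [6, -6]] = 24 ≠ 0, so this unfolding has rank ≥ 2; CP rank is at least every unfolding rank, so rank(T) ≥ 2. (This is only a lower bound: in general the CP rank may exceed every unfolding rank, so we still need to exhibit 2 rank-1 terms summing to T.)
Upper bound — finding two terms. Every mode-2 slice of T is a multiple of one matrix: T[:,j,:] = b[j]·M with b = (1, -1) and M = [[-14, 10, -14], [6, -6, 6]] (rows indexed by i, columns by k). So it suffices to write M as a sum of two rank-1 matrices.
Splitting M by its rows (i = 0, 1), M = (1, 0)(-14, 10, -14)ᵀ + (0, 1)(6, -6, 6)ᵀ.
Hence T = (1, 0) ⊗ (1, -1) ⊗ (-14, 10, -14) + (0, 1) ⊗ (1, -1) ⊗ (6, -6, 6), so rank(T) ≤ 2.
These bounds meet, so rank(T) = 2.
Check entry T[1,0,0] = 6: (0)·(1)·(-14) + (1)·(1)·(6) = 6.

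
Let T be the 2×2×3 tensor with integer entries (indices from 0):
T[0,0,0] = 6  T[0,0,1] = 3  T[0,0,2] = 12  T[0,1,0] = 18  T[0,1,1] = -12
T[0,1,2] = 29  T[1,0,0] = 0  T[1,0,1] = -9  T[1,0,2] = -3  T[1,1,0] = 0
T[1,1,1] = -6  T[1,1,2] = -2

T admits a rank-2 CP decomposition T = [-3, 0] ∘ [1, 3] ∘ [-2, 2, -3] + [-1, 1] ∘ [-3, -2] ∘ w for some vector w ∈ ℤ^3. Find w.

Subtract the known terms from T to get the rank-1 residual R = [-1, 1] ∘ [-3, -2] ∘ w, so R[i,j,k] = a[i]·b[j]·w[k]. Pick indices with nonzero a[0]·b[0] = (-1)·(-3) = 3. Only the fibre through (0,0,·) is needed: R[0,0,:] = T[0,0,:] − Σₗ aₗ[0]bₗ[0]cₗ = [6, 3, 12] − (-3)·(1)·[-2, 2, -3] = [0, 9, 3]. Then w[k] = R[0,0,k] / 3 for each k, giving w = [0, 9, 3] / 3 = [0, 3, 1].

w = [0, 3, 1]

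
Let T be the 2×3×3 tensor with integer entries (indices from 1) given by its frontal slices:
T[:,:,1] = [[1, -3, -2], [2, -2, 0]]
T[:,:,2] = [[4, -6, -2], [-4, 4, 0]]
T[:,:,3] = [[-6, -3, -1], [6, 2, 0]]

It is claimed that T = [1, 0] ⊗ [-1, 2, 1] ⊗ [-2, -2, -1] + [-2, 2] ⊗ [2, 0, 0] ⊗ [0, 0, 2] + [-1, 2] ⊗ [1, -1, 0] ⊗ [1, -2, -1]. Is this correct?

Yes

Reconstruct entrywise from the claimed factors. For example, T[2,2,1] = -2 and Σₗ aₗ[2]bₗ[2]cₗ[1] = (0)·(2)·(-2) + (2)·(0)·(0) + (2)·(-1)·(1) = -2; checking all 18 entries, every one matches. The claim holds.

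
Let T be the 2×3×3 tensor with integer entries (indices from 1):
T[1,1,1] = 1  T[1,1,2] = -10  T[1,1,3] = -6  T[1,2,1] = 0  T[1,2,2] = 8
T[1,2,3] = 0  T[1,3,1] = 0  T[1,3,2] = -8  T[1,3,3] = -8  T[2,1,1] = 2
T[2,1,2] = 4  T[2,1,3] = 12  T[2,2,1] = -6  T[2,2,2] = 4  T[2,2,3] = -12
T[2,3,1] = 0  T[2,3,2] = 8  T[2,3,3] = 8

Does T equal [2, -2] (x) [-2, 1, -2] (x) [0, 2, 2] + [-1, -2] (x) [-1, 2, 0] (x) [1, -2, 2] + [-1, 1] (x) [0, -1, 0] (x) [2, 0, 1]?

Reconstruct entry (1,2,3) from the claimed factors: Σₗ aₗ[1]bₗ[2]cₗ[3] = (2)·(1)·(2) + (-1)·(2)·(2) + (-1)·(-1)·(1) = 1, but T[1,2,3] = 0. The claim is false.

No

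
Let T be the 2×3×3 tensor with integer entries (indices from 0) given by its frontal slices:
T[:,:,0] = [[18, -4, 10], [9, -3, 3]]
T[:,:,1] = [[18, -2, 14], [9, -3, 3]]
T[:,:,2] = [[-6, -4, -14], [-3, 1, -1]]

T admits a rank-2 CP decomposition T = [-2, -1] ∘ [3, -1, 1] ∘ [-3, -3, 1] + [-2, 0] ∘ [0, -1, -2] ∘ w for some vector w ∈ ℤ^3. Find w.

w = [1, 2, -3]

Subtract the known terms from T to get the rank-1 residual R = [-2, 0] ∘ [0, -1, -2] ∘ w, so R[i,j,k] = a[i]·b[j]·w[k]. Pick indices with nonzero a[0]·b[1] = (-2)·(-1) = 2. Only the fibre through (0,1,·) is needed: R[0,1,:] = T[0,1,:] − Σₗ aₗ[0]bₗ[1]cₗ = [-4, -2, -4] − (-2)·(-1)·[-3, -3, 1] = [2, 4, -6]. Then w[k] = R[0,1,k] / 2 for each k, giving w = [2, 4, -6] / 2 = [1, 2, -3].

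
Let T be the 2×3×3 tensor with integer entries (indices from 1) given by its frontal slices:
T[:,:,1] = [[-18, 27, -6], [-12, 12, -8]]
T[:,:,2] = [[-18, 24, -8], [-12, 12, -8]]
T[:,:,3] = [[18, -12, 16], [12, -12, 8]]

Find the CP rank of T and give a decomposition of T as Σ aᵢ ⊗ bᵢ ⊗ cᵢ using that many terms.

rank(T) = 2

Lower bound: the mode-1 unfolding of T (rows indexed by i, columns by (j,k) = (1,1), (1,2), (1,3), (2,1), (2,2), (2,3), (3,1), (3,2), (3,3)) is [[-18, -18, 18, 27, 24, -12, -6, -8, 16], [-12, -12, 12, 12, 12, -12, -8, -8, 8]].
There the 2×2 minor on rows i ∈ {1, 2}, columns (j,k) ∈ {(1,1), (2,1)} is det [[-18, 27], [-12, 12]] = 108 ≠ 0, so this unfolding has rank ≥ 2; CP rank is at least every unfolding rank, so rank(T) ≥ 2. (This is only a lower bound: in general the CP rank may exceed every unfolding rank, so we still need to exhibit 2 rank-1 terms summing to T.)
Upper bound — finding two terms. Write S_k = T[:,:,k] for the frontal slices: S₁ = [[-18, 27, -6], [-12, 12, -8]], S₂ = [[-18, 24, -8], [-12, 12, -8]], S₃ = [[18, -12, 16], [12, -12, 8]].
If T = a₁ ⊗ b₁ ⊗ c₁ + a₂ ⊗ b₂ ⊗ c₂ then each S_k = c₁[k]·a₁b₁ᵀ + c₂[k]·a₂b₂ᵀ. S₁ and S₂ are linearly independent, so a₁b₁ᵀ and a₂b₂ᵀ must span the same plane of matrices: they are the rank-1 matrices of the form x·S₁ + y·S₂.
The 2×2 minor of x·S₁ + y·S₂ on rows {1,2}, columns {1,2} is 108·x² + 180·xy + 72·y² = 36·(3·x + 2·y)(x + y), vanishing at (x:y) = (2:-3) and (1:-1).
M₁ = 2·S₁ − 3·S₂ = [[18, -18, 12], [12, -12, 8]] = 2·(3, 2)(3, -3, 2)ᵀ and M₂ = S₁ − S₂ = [[0, 3, 2], [0, 0, 0]] = (1, 0)(0, 3, 2)ᵀ, so take a₁ = (3, 2), b₁ = (3, -3, 2), a₂ = (1, 0), b₂ = (0, 3, 2).
Each slice is an integer combination of E₁ = a₁b₁ᵀ and E₂ = a₂b₂ᵀ: S₁ = −2·E₁ + 3·E₂, S₂ = −2·E₁ + 2·E₂, S₃ = 2·E₁ + 2·E₂; reading off coefficients, c₁ = (-2, -2, 2) and c₂ = (3, 2, 2).
Hence T = (3, 2) ⊗ (3, -3, 2) ⊗ (-2, -2, 2) + (1, 0) ⊗ (0, 3, 2) ⊗ (3, 2, 2), so rank(T) ≤ 2.
These bounds meet, so rank(T) = 2.
Check entry T[2,3,3] = 8: (2)·(2)·(2) + (0)·(2)·(2) = 8.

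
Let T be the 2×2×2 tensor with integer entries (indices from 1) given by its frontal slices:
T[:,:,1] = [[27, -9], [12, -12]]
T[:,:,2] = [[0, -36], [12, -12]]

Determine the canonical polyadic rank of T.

Lower bound: in the mode-2 unfolding of T (rows indexed by j, columns by (i,k)) the 2×2 minor on rows j ∈ {1, 2}, columns (i,k) ∈ {(1,1), (1,2)} is det [[27, 0], [-9, -36]] = -972 ≠ 0, so that unfolding has rank ≥ 2 and hence rank(T) ≥ 2 (CP rank is at least every unfolding rank, though it can be larger).
Upper bound: with S_k = T[:,:,k], the two rank-1 terms a₁b₁ᵀ, a₂b₂ᵀ are the rank-1 members of the pencil x·S₁ + y·S₂.
det(x·S₁ + y·S₂) is −216·x² + 216·xy + 432·y² = (-216)·(x − 2·y)(x + y), vanishing at (x:y) = (2:1) and (1:-1).
M₁ = 2·S₁ + S₂ = [[54, -54], [36, -36]] = 18·[3, 2][1, -1]ᵀ and M₂ = S₁ − S₂ = [[27, 27], [0, 0]] = 27·[1, 0][1, 1]ᵀ, so take a₁ = [3, 2], b₁ = [1, -1], a₂ = [1, 0], b₂ = [1, 1].
Each slice is an integer combination of E₁ = a₁b₁ᵀ and E₂ = a₂b₂ᵀ: S₁ = 6·E₁ + 9·E₂, S₂ = 6·E₁ − 18·E₂; reading off coefficients, c₁ = [6, 6] and c₂ = [9, -18].
Hence T = [3, 2] ⊗ [1, -1] ⊗ [6, 6] + [1, 0] ⊗ [1, 1] ⊗ [9, -18], so rank(T) ≤ 2.
These bounds meet, so rank(T) = 2.

2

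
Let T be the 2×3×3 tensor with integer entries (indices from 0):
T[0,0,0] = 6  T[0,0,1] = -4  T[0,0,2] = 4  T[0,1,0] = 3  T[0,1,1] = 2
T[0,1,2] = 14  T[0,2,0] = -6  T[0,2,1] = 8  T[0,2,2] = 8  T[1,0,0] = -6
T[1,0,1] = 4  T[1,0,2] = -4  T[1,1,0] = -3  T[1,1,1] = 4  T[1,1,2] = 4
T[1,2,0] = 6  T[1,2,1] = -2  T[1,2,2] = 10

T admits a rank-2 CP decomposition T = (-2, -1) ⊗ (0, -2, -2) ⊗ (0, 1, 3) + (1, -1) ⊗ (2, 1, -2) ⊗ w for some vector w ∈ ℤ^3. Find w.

w = (3, -2, 2)

Subtract the known terms from T to get the rank-1 residual R = (1, -1) ⊗ (2, 1, -2) ⊗ w, so R[i,j,k] = a[i]·b[j]·w[k]. Pick indices with nonzero a[0]·b[0] = (1)·(2) = 2. Only the fibre through (0,0,·) is needed: R[0,0,:] = T[0,0,:] − Σₗ aₗ[0]bₗ[0]cₗ = [6, -4, 4] − (-2)·(0)·(0, 1, 3) = [6, -4, 4]. Then w[k] = R[0,0,k] / 2 for each k, giving w = [6, -4, 4] / 2 = (3, -2, 2).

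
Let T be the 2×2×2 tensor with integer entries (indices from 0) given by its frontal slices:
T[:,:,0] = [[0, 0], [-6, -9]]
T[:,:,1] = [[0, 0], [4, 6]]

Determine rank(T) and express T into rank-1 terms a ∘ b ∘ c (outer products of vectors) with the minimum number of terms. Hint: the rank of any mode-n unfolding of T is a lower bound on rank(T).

rank(T) = 1

Lower bound: T ≠ 0 (e.g. T[1,0,0] = -6), so rank(T) ≥ 1.
Upper bound: if T = a ∘ b ∘ c then every fibre of T is a multiple of the corresponding factor, so read the factors off the fibres through the nonzero entry T[1,0,0] = -6.
The mode-1 fibre T[:,0,0] = [0, -6] gives a = [0, 1] (primitive direction); the mode-2 fibre T[1,:,0] = [-6, -9] gives b = [2, 3]; then c[k] = T[1,0,k] / (a[1]·b[0]) = [-6, 4] / 2 = [-3, 2].
Expanding [0, 1] ∘ [2, 3] ∘ [-3, 2] reproduces all 8 entries of T, so T = [0, 1] ∘ [2, 3] ∘ [-3, 2] and rank(T) ≤ 1.
These bounds meet, so rank(T) = 1.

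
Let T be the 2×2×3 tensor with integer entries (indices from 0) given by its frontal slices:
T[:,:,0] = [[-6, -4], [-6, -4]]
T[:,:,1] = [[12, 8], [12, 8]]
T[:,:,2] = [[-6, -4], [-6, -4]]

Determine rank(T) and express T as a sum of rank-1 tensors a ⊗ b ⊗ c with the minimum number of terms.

Lower bound: T ≠ 0 (e.g. T[0,0,0] = -6), so rank(T) ≥ 1.
Upper bound: if T = a ⊗ b ⊗ c then every fibre of T is a multiple of the corresponding factor, so read the factors off the fibres through the nonzero entry T[0,0,0] = -6.
The mode-1 fibre T[:,0,0] = [-6, -6] gives a = [1, 1] (primitive direction); the mode-2 fibre T[0,:,0] = [-6, -4] gives b = [3, 2]; then c[k] = T[0,0,k] / (a[0]·b[0]) = [-6, 12, -6] / 3 = [-2, 4, -2].
Expanding [1, 1] ⊗ [3, 2] ⊗ [-2, 4, -2] reproduces all 12 entries of T, so T = [1, 1] ⊗ [3, 2] ⊗ [-2, 4, -2] and rank(T) ≤ 1.
These bounds meet, so rank(T) = 1.

rank(T) = 1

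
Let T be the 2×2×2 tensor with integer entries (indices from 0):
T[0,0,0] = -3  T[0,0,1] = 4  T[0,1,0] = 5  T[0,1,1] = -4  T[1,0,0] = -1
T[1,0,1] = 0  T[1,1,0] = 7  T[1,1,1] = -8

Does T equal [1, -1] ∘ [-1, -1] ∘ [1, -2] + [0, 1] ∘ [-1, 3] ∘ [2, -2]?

Reconstruct entry (0,0,0) from the claimed factors: Σₗ aₗ[0]bₗ[0]cₗ[0] = (1)·(-1)·(1) + (0)·(-1)·(2) = -1, but T[0,0,0] = -3. The claim is false.

No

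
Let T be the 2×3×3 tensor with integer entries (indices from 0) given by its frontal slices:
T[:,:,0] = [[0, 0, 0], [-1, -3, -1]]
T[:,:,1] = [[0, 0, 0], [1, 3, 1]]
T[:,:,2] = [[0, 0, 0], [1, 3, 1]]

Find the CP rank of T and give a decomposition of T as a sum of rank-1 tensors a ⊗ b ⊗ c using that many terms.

rank(T) = 1

Lower bound: T ≠ 0 (e.g. T[1,0,0] = -1), so rank(T) ≥ 1.
Upper bound: the mode-1 fibre T[:,0,0] = [0, -1] gives a = [0, 1] (primitive direction); the mode-2 fibre T[1,:,0] = [-1, -3, -1] gives b = [1, 3, 1]; then c[k] = T[1,0,k] / (a[1]·b[0]) = [-1, 1, 1] / 1 = [-1, 1, 1].
Expanding [0, 1] ⊗ [1, 3, 1] ⊗ [-1, 1, 1] reproduces all 18 entries of T, so T = [0, 1] ⊗ [1, 3, 1] ⊗ [-1, 1, 1] and rank(T) ≤ 1.
These bounds meet, so rank(T) = 1.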